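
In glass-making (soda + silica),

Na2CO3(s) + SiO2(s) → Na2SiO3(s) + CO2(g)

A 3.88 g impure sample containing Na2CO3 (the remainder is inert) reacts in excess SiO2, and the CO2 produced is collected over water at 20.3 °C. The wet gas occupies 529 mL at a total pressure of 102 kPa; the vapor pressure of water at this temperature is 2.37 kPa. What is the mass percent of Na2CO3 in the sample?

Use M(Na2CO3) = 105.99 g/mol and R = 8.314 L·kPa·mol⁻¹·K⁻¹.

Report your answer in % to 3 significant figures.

P(CO2) = 102 − 2.37 = 99.63 kPa
n(CO2) = PV/RT = (99.63 × 0.5290) / (8.314 × 293.45) = 0.02160 mol
n(Na2CO3) = (1/1) × 0.02160 = 0.02160 mol
m(Na2CO3) = 0.02160 × 105.99 = 2.289 g
%Na2CO3 = 2.289 / 3.88 × 100 = 58.99%

59.0 %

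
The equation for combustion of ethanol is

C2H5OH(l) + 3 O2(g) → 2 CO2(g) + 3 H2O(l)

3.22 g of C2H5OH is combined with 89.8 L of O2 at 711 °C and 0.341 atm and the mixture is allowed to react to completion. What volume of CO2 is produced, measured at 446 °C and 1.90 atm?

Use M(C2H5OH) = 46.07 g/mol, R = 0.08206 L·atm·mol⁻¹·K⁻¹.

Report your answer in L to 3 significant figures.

4.34 L

n(C2H5OH) = 3.22 / 46.07 = 0.06989 mol
n(O2) = PV/RT = (0.341 × 89.8) / (0.08206 × 984.15) = 0.3792 mol
For 0.06989 mol C2H5OH, stoichiometry requires (3/1) × 0.06989 = 0.2097 mol O2; 0.3792 mol is available, so C2H5OH is limiting.
n(CO2) = (2/1) × 0.06989 = 0.1398 mol
V(CO2) = nRT/P = 0.1398 × 0.08206 × 719.15 / 1.90 = 4.342 L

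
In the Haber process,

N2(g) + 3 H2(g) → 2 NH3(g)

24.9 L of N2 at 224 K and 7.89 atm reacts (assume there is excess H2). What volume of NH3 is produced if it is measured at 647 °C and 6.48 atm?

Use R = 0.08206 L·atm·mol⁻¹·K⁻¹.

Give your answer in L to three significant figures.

249 L

n(N2) = PV/RT = (7.89 × 24.9) / (0.08206 × 224) = 10.69 mol
n(NH3) = (2/1) × 10.69 = 21.38 mol
V = nRT/P = 21.38 × 0.08206 × 920.15 / 6.48 = 249.1 L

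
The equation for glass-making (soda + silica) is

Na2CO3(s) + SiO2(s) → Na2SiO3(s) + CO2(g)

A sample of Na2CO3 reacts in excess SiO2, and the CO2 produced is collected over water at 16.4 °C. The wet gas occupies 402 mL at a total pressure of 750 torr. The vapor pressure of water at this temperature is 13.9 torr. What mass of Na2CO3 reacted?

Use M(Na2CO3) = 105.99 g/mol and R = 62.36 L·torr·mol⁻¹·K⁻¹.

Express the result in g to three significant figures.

1.74 g

P(CO2) = 750 − 13.9 = 736.1 torr
n(CO2) = PV/RT = (736.1 × 0.4020) / (62.36 × 289.55) = 0.01639 mol
n(Na2CO3) = (1/1) × 0.01639 = 0.01639 mol
m(Na2CO3) = 0.01639 × 105.99 = 1.737 g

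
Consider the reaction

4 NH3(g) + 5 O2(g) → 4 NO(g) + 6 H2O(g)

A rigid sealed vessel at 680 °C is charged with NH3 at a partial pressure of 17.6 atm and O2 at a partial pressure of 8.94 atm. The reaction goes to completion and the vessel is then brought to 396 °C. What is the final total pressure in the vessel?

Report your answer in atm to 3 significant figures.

At constant V, partial pressures at 680 °C are proportional to moles, so apply stoichiometry directly to pressures.
P(O2) required for 17.6 atm of NH3 = (5/4) × 17.6 = 22.00 atm; available 8.94 atm, so O2 is limiting.
P(NH3) remaining = 17.6 − (4/5) × 8.94 = 10.45 atm
P(gaseous products) = (4+6)/5 × 8.94 = 17.88 atm
P_total at 680 °C = 10.45 + 17.88 = 28.33 atm
Scaling to 396 °C: P = 28.33 × 669.15/953.15 = 19.89 atm

19.9 atm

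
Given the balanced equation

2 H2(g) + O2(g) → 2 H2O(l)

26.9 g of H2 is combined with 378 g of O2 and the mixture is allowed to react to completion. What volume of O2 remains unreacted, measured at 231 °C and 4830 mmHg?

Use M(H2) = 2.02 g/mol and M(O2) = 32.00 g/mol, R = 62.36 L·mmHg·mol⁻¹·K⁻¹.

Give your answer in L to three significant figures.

n(H2) = 26.9 / 2.02 = 13.32 mol
n(O2) = 378 / 32.00 = 11.81 mol
For 13.32 mol H2, stoichiometry requires (1/2) × 13.32 = 6.660 mol O2; 11.81 mol is available, so H2 is limiting.
n(O2) consumed = (1/2) × 13.32 = 6.660 mol; remaining = 11.81 − 6.660 = 5.150 mol
V(O2) = nRT/P = 5.150 × 62.36 × 504.15 / 4830 = 33.52 L

33.5 L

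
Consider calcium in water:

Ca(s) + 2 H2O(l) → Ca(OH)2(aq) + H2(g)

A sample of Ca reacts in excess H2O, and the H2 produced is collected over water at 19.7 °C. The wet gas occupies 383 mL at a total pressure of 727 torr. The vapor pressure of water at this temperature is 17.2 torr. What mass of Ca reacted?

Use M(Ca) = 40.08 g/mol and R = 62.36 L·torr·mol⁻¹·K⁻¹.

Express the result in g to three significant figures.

P(H2) = 727 − 17.2 = 709.8 torr
n(H2) = PV/RT = (709.8 × 0.3830) / (62.36 × 292.85) = 0.01489 mol
n(Ca) = (1/1) × 0.01489 = 0.01489 mol
m(Ca) = 0.01489 × 40.08 = 0.5968 g

0.597 g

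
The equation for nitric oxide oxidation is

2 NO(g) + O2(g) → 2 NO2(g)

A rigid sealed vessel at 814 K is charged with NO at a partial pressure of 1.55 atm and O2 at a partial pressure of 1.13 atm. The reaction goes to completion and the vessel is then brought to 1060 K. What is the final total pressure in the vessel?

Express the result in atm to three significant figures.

2.48 atm

Because the vessel is rigid and T is held at 814 K, work the stoichiometry in partial pressures (P_i = n_iRT/V).
P(O2) required for 1.55 atm of NO = (1/2) × 1.55 = 0.7750 atm; available 1.13 atm, so NO is limiting.
P(O2) remaining = 1.13 − (1/2) × 1.55 = 0.3550 atm
P(gaseous products) = (2)/2 × 1.55 = 1.550 atm
P_total at 814 K = 0.3550 + 1.550 = 1.905 atm
Scaling to 1060 K: P = 1.905 × 1060/814 = 2.481 atm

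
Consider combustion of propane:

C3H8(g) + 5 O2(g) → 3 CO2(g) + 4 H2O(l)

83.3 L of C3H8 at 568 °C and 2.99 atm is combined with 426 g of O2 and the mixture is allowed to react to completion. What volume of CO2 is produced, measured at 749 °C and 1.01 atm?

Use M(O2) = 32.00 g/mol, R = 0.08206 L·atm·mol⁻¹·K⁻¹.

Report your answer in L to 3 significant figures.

n(C3H8) = PV/RT = (2.99 × 83.3) / (0.08206 × 841.15) = 3.608 mol
n(O2) = 426 / 32.00 = 13.31 mol
For 3.608 mol C3H8, stoichiometry requires (5/1) × 3.608 = 18.04 mol O2; 13.31 mol is available, so O2 is limiting.
n(CO2) = (3/5) × 13.31 = 7.986 mol
V(CO2) = nRT/P = 7.986 × 0.08206 × 1022.15 / 1.01 = 663.2 L

663 L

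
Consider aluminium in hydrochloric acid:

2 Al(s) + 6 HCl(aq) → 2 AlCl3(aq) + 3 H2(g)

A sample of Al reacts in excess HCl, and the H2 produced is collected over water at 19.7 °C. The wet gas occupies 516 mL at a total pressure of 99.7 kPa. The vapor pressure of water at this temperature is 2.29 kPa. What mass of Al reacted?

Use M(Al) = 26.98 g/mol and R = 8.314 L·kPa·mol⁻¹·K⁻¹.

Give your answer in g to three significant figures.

P(H2) = 99.7 − 2.29 = 97.41 kPa
n(H2) = PV/RT = (97.41 × 0.5160) / (8.314 × 292.85) = 0.02064 mol
n(Al) = (2/3) × 0.02064 = 0.01376 mol
m(Al) = 0.01376 × 26.98 = 0.3712 g

0.371 g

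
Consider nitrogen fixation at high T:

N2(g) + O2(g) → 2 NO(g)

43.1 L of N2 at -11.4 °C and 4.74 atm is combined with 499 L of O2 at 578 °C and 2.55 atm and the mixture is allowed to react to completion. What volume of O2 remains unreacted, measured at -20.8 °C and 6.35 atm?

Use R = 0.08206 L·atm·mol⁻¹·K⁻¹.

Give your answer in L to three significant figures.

n(N2) = PV/RT = (4.74 × 43.1) / (0.08206 × 261.75) = 9.511 mol
n(O2) = PV/RT = (2.55 × 499) / (0.08206 × 851.15) = 18.22 mol
For 9.511 mol N2, stoichiometry requires (1/1) × 9.511 = 9.511 mol O2; 18.22 mol is available, so N2 is limiting.
n(O2) consumed = (1/1) × 9.511 = 9.511 mol; remaining = 18.22 − 9.511 = 8.709 mol
V(O2) = nRT/P = 8.709 × 0.08206 × 252.35 / 6.35 = 28.40 L

28.4 L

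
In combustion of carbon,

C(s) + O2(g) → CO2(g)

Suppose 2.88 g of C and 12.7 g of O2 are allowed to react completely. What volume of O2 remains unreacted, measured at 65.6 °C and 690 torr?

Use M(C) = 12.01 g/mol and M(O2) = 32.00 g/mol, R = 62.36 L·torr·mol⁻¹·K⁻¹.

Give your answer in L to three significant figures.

n(C) = 2.88 / 12.01 = 0.2398 mol
n(O2) = 12.7 / 32.00 = 0.3969 mol
For 0.2398 mol C, stoichiometry requires (1/1) × 0.2398 = 0.2398 mol O2; 0.3969 mol is available, so C is limiting.
n(O2) consumed = (1/1) × 0.2398 = 0.2398 mol; remaining = 0.3969 − 0.2398 = 0.1571 mol
V(O2) = nRT/P = 0.1571 × 62.36 × 338.75 / 690 = 4.810 L

4.81 L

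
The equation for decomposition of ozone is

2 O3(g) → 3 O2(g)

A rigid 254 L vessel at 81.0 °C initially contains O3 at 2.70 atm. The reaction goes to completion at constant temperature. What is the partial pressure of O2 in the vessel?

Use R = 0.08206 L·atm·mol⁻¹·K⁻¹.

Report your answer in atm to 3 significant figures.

n(O3)₀ = PV/RT = (2.70 × 254) / (0.08206 × 354.15) = 23.60 mol
n(O2) = (3/2) × 23.60 = 35.40 mol
P(O2) = nRT/V = 35.40 × 0.08206 × 354.15 / 254 = 4.050 atm

4.05 atm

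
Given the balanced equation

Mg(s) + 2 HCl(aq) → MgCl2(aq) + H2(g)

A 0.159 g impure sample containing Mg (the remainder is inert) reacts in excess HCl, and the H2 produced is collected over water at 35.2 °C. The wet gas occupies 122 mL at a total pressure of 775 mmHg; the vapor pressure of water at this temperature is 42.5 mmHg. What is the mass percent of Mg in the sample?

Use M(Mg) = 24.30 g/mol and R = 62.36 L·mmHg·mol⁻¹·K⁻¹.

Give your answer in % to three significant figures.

71.0 %

P(H2) = 775 − 42.5 = 732.5 mmHg
n(H2) = PV/RT = (732.5 × 0.1220) / (62.36 × 308.35) = 0.004647 mol
n(Mg) = (1/1) × 0.004647 = 0.004647 mol
m(Mg) = 0.004647 × 24.30 = 0.1129 g
%Mg = 0.1129 / 0.159 × 100 = 71.01%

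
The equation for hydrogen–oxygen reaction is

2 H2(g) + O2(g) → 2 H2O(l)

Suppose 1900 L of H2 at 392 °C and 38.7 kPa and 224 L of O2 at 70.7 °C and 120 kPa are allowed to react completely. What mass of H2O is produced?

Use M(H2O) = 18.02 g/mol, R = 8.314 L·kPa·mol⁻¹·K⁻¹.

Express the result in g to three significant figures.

n(H2) = PV/RT = (38.7 × 1900) / (8.314 × 665.15) = 13.30 mol
n(O2) = PV/RT = (120 × 224) / (8.314 × 343.85) = 9.403 mol
For 13.30 mol H2, stoichiometry requires (1/2) × 13.30 = 6.650 mol O2; 9.403 mol is available, so H2 is limiting.
n(H2O) = (2/2) × 13.30 = 13.30 mol
m(H2O) = 13.30 × 18.02 = 239.7 g

240 g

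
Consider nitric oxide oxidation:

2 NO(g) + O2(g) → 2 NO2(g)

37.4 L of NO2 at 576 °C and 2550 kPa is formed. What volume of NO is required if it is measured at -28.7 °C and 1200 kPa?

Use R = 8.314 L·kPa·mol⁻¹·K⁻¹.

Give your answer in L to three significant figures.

n(NO2) = PV/RT = (2550 × 37.4) / (8.314 × 849.15) = 13.51 mol
n(NO) = (2/2) × 13.51 = 13.51 mol
V = nRT/P = 13.51 × 8.314 × 244.45 / 1200 = 22.88 L

22.9 L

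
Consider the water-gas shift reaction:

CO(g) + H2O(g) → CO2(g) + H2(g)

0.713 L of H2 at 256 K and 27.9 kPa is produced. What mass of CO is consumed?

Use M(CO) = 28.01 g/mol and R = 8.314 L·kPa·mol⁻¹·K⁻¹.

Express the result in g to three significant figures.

n(H2) = PV/RT = (27.9 × 0.713) / (8.314 × 256) = 0.009346 mol
n(CO) = (1/1) × 0.009346 = 0.009346 mol
m(CO) = 0.009346 × 28.01 = 0.2618 g

0.262 g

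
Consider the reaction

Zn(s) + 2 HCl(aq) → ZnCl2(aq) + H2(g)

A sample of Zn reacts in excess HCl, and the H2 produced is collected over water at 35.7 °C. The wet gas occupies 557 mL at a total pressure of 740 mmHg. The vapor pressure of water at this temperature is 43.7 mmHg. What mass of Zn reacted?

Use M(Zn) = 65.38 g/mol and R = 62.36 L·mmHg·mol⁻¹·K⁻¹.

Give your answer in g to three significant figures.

1.32 g

P(H2) = 740 − 43.7 = 696.3 mmHg
n(H2) = PV/RT = (696.3 × 0.5570) / (62.36 × 308.85) = 0.02014 mol
n(Zn) = (1/1) × 0.02014 = 0.02014 mol
m(Zn) = 0.02014 × 65.38 = 1.317 g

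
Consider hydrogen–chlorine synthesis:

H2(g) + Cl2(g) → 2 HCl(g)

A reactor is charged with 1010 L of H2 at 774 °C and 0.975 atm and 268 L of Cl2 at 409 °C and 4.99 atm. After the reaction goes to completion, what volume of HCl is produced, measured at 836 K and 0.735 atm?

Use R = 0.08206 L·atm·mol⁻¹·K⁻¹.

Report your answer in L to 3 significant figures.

2140 L

n(H2) = PV/RT = (0.975 × 1010) / (0.08206 × 1047.15) = 11.46 mol
n(Cl2) = PV/RT = (4.99 × 268) / (0.08206 × 682.15) = 23.89 mol
For 11.46 mol H2, stoichiometry requires (1/1) × 11.46 = 11.46 mol Cl2; 23.89 mol is available, so H2 is limiting.
n(HCl) = (2/1) × 11.46 = 22.92 mol
V(HCl) = nRT/P = 22.92 × 0.08206 × 836 / 0.735 = 2139 L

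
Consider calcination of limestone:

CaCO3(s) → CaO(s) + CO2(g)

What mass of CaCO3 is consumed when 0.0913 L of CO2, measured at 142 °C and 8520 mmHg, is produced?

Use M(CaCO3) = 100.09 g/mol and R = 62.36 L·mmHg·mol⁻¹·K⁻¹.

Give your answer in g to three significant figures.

3.01 g

n(CO2) = PV/RT = (8520 × 0.0913) / (62.36 × 415.15) = 0.03005 mol
n(CaCO3) = (1/1) × 0.03005 = 0.03005 mol
m(CaCO3) = 0.03005 × 100.09 = 3.008 g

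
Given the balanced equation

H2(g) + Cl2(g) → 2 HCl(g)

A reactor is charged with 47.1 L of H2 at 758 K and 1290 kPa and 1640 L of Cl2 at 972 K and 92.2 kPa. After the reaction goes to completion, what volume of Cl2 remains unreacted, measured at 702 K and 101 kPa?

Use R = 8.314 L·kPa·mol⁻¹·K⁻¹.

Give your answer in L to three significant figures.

524 L

n(H2) = PV/RT = (1290 × 47.1) / (8.314 × 758) = 9.641 mol
n(Cl2) = PV/RT = (92.2 × 1640) / (8.314 × 972) = 18.71 mol
For 9.641 mol H2, stoichiometry requires (1/1) × 9.641 = 9.641 mol Cl2; 18.71 mol is available, so H2 is limiting.
n(Cl2) consumed = (1/1) × 9.641 = 9.641 mol; remaining = 18.71 − 9.641 = 9.069 mol
V(Cl2) = nRT/P = 9.069 × 8.314 × 702 / 101 = 524.1 L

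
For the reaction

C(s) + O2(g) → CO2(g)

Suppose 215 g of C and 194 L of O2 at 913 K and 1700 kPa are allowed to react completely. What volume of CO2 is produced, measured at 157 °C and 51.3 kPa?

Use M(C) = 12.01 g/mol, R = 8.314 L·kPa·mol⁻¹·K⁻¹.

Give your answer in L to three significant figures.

1250 L

n(C) = 215 / 12.01 = 17.90 mol
n(O2) = PV/RT = (1700 × 194) / (8.314 × 913) = 43.45 mol
For 17.90 mol C, stoichiometry requires (1/1) × 17.90 = 17.90 mol O2; 43.45 mol is available, so C is limiting.
n(CO2) = (1/1) × 17.90 = 17.90 mol
V(CO2) = nRT/P = 17.90 × 8.314 × 430.15 / 51.3 = 1248 L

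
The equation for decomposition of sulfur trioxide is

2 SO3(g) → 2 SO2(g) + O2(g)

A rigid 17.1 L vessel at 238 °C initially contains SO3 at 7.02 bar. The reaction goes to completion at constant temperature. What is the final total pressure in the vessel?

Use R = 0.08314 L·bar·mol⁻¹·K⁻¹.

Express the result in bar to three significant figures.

10.5 bar

Since T and V are fixed, P_final/P_initial = n_final/n_initial = 3/2.
P_final = (3/2) × 7.02 = 10.53 bar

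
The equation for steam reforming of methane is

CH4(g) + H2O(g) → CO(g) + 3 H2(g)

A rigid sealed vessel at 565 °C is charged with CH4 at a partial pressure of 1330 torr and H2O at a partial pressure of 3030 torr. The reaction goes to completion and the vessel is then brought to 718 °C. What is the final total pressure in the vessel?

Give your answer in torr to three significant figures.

With V and T fixed, P_i ∝ n_i, so the mole ratios apply directly to partial pressures at 565 °C.
P(H2O) required for 1330 torr of CH4 = (1/1) × 1330 = 1330 torr; available 3030 torr, so CH4 is limiting.
P(H2O) remaining = 3030 − (1/1) × 1330 = 1700 torr
P(gaseous products) = (1+3)/1 × 1330 = 5320 torr
P_total at 565 °C = 1700 + 5320 = 7020 torr
Scaling to 718 °C: P = 7020 × 991.15/838.15 = 8301 torr

8300 torr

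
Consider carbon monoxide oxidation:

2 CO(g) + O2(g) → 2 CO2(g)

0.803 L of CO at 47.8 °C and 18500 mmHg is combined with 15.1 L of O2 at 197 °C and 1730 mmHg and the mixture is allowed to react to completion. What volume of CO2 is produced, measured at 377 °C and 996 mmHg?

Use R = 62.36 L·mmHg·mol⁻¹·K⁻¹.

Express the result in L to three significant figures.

n(CO) = PV/RT = (18500 × 0.803) / (62.36 × 320.95) = 0.7422 mol
n(O2) = PV/RT = (1730 × 15.1) / (62.36 × 470.15) = 0.8910 mol
For 0.7422 mol CO, stoichiometry requires (1/2) × 0.7422 = 0.3711 mol O2; 0.8910 mol is available, so CO is limiting.
n(CO2) = (2/2) × 0.7422 = 0.7422 mol
V(CO2) = nRT/P = 0.7422 × 62.36 × 650.15 / 996 = 30.21 L

30.2 L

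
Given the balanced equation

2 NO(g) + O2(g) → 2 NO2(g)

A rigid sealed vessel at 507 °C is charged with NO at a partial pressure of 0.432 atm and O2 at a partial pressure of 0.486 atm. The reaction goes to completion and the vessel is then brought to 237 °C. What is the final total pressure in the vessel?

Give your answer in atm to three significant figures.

With V and T fixed, P_i ∝ n_i, so the mole ratios apply directly to partial pressures at 507 °C.
P(O2) required for 0.432 atm of NO = (1/2) × 0.432 = 0.2160 atm; available 0.486 atm, so NO is limiting.
P(O2) remaining = 0.486 − (1/2) × 0.432 = 0.2700 atm
P(gaseous products) = (2)/2 × 0.432 = 0.4320 atm
P_total at 507 °C = 0.2700 + 0.4320 = 0.7020 atm
Scaling to 237 °C: P = 0.7020 × 510.15/780.15 = 0.4590 atm

0.459 atm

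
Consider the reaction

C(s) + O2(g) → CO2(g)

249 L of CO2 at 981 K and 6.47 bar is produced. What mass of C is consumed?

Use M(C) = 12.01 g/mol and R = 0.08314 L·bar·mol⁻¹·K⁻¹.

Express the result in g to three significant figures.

n(CO2) = PV/RT = (6.47 × 249) / (0.08314 × 981) = 19.75 mol
n(C) = (1/1) × 19.75 = 19.75 mol
m(C) = 19.75 × 12.01 = 237.2 g

237 g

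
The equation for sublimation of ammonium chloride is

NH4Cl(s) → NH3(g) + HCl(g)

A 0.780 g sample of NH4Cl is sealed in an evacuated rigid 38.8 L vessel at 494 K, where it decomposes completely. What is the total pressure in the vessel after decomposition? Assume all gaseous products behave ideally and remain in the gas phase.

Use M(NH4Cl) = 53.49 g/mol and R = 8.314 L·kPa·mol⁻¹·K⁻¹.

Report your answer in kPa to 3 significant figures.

n(NH4Cl) = 0.780 / 53.49 = 0.01458 mol
n(gas produced) = (2/1) × 0.01458 = 0.02916 mol
P = nRT/V = 0.02916 × 8.314 × 494 / 38.8 = 3.087 kPa

3.09 kPa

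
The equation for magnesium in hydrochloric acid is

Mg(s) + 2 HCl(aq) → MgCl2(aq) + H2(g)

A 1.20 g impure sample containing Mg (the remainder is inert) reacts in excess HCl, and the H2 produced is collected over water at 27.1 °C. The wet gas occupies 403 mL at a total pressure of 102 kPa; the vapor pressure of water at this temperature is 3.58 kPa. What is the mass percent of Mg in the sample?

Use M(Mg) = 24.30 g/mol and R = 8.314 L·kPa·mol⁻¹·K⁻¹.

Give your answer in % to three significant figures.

P(H2) = 102 − 3.58 = 98.42 kPa
n(H2) = PV/RT = (98.42 × 0.4030) / (8.314 × 300.25) = 0.01589 mol
n(Mg) = (1/1) × 0.01589 = 0.01589 mol
m(Mg) = 0.01589 × 24.30 = 0.3861 g
%Mg = 0.3861 / 1.20 × 100 = 32.18%

32.2 %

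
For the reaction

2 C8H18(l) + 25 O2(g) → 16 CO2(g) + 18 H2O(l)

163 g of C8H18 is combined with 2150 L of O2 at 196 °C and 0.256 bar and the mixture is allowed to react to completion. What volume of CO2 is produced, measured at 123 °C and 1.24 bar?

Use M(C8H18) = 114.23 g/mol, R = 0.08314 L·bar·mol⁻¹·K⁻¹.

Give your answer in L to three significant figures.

240 L

n(C8H18) = 163 / 114.23 = 1.427 mol
n(O2) = PV/RT = (0.256 × 2150) / (0.08314 × 469.15) = 14.11 mol
For 1.427 mol C8H18, stoichiometry requires (25/2) × 1.427 = 17.84 mol O2; 14.11 mol is available, so O2 is limiting.
n(CO2) = (16/25) × 14.11 = 9.030 mol
V(CO2) = nRT/P = 9.030 × 0.08314 × 396.15 / 1.24 = 239.8 L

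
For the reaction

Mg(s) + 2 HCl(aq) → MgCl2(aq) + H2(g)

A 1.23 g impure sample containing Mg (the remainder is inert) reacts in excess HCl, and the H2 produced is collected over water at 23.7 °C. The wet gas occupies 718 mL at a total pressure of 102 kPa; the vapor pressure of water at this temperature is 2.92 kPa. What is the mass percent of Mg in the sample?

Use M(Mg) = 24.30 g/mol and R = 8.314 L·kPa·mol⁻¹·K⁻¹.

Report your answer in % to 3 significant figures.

P(H2) = 102 − 2.92 = 99.08 kPa
n(H2) = PV/RT = (99.08 × 0.7180) / (8.314 × 296.85) = 0.02882 mol
n(Mg) = (1/1) × 0.02882 = 0.02882 mol
m(Mg) = 0.02882 × 24.30 = 0.7003 g
%Mg = 0.7003 / 1.23 × 100 = 56.93%

56.9 %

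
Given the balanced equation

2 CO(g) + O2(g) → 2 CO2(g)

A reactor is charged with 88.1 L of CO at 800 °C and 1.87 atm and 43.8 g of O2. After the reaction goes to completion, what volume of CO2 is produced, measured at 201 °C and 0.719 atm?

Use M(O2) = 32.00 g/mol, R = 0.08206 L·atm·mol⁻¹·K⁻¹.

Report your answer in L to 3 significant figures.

n(CO) = PV/RT = (1.87 × 88.1) / (0.08206 × 1073.15) = 1.871 mol
n(O2) = 43.8 / 32.00 = 1.369 mol
For 1.871 mol CO, stoichiometry requires (1/2) × 1.871 = 0.9355 mol O2; 1.369 mol is available, so CO is limiting.
n(CO2) = (2/2) × 1.871 = 1.871 mol
V(CO2) = nRT/P = 1.871 × 0.08206 × 474.15 / 0.719 = 101.2 L

101 L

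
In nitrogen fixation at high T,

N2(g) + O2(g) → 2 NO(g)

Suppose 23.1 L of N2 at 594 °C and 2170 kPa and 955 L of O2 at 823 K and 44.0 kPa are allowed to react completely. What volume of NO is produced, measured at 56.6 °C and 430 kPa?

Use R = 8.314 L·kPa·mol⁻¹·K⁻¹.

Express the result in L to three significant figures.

78.3 L

n(N2) = PV/RT = (2170 × 23.1) / (8.314 × 867.15) = 6.953 mol
n(O2) = PV/RT = (44.0 × 955) / (8.314 × 823) = 6.141 mol
For 6.953 mol N2, stoichiometry requires (1/1) × 6.953 = 6.953 mol O2; 6.141 mol is available, so O2 is limiting.
n(NO) = (2/1) × 6.141 = 12.28 mol
V(NO) = nRT/P = 12.28 × 8.314 × 329.75 / 430 = 78.29 L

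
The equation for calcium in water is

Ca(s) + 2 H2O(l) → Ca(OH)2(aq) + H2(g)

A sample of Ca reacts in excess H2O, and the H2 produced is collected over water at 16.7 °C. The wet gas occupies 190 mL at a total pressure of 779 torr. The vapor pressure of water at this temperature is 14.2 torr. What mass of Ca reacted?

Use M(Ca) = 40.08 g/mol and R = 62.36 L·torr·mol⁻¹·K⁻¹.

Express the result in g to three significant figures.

0.322 g

P(H2) = 779 − 14.2 = 764.8 torr
n(H2) = PV/RT = (764.8 × 0.1900) / (62.36 × 289.85) = 0.008039 mol
n(Ca) = (1/1) × 0.008039 = 0.008039 mol
m(Ca) = 0.008039 × 40.08 = 0.3222 g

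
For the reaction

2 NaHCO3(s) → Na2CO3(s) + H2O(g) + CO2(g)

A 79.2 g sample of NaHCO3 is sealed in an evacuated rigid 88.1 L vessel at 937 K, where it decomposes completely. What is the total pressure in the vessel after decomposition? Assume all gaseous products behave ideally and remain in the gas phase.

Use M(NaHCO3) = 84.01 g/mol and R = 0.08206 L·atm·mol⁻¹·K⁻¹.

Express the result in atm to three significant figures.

0.823 atm

n(NaHCO3) = 79.2 / 84.01 = 0.9427 mol
n(gas produced) = (2/2) × 0.9427 = 0.9427 mol
P = nRT/V = 0.9427 × 0.08206 × 937 / 88.1 = 0.8228 atm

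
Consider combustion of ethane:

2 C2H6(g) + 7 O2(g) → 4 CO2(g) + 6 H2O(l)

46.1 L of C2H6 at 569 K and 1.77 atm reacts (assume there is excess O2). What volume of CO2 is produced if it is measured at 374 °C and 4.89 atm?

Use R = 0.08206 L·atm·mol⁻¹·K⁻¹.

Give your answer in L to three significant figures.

38.0 L

n(C2H6) = PV/RT = (1.77 × 46.1) / (0.08206 × 569) = 1.748 mol
n(CO2) = (4/2) × 1.748 = 3.496 mol
V = nRT/P = 3.496 × 0.08206 × 647.15 / 4.89 = 37.97 L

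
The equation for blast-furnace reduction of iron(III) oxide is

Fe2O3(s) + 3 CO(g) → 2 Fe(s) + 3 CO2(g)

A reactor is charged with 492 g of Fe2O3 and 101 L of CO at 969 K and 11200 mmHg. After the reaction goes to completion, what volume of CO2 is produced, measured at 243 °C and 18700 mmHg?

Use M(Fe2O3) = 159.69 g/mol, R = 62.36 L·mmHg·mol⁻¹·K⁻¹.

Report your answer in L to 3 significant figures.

15.9 L

n(Fe2O3) = 492 / 159.69 = 3.081 mol
n(CO) = PV/RT = (11200 × 101) / (62.36 × 969) = 18.72 mol
For 3.081 mol Fe2O3, stoichiometry requires (3/1) × 3.081 = 9.243 mol CO; 18.72 mol is available, so Fe2O3 is limiting.
n(CO2) = (3/1) × 3.081 = 9.243 mol
V(CO2) = nRT/P = 9.243 × 62.36 × 516.15 / 18700 = 15.91 L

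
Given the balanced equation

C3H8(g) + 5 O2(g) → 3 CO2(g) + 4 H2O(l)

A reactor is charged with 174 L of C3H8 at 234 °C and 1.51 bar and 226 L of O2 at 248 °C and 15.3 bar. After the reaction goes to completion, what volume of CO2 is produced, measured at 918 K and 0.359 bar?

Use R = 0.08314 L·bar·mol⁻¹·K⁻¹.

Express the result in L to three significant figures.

3970 L

n(C3H8) = PV/RT = (1.51 × 174) / (0.08314 × 507.15) = 6.231 mol
n(O2) = PV/RT = (15.3 × 226) / (0.08314 × 521.15) = 79.80 mol
For 6.231 mol C3H8, stoichiometry requires (5/1) × 6.231 = 31.16 mol O2; 79.80 mol is available, so C3H8 is limiting.
n(CO2) = (3/1) × 6.231 = 18.69 mol
V(CO2) = nRT/P = 18.69 × 0.08314 × 918 / 0.359 = 3973 L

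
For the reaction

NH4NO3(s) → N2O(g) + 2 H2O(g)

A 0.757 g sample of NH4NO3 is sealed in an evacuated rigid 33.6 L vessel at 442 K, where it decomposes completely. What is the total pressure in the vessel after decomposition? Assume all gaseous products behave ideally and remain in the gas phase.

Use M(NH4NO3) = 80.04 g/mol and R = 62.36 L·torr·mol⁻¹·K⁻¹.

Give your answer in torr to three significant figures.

n(NH4NO3) = 0.757 / 80.04 = 0.009458 mol
n(gas produced) = (3/1) × 0.009458 = 0.02837 mol
P = nRT/V = 0.02837 × 62.36 × 442 / 33.6 = 23.27 torr

23.3 torr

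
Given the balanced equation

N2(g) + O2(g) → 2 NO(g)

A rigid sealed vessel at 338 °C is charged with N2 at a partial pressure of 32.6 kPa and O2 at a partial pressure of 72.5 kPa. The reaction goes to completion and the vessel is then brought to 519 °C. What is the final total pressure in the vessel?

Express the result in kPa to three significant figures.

At constant V, partial pressures at 338 °C are proportional to moles, so apply stoichiometry directly to pressures.
P(O2) required for 32.6 kPa of N2 = (1/1) × 32.6 = 32.60 kPa; available 72.5 kPa, so N2 is limiting.
P(O2) remaining = 72.5 − (1/1) × 32.6 = 39.90 kPa
P(gaseous products) = (2)/1 × 32.6 = 65.20 kPa
P_total at 338 °C = 39.90 + 65.20 = 105.1 kPa
Scaling to 519 °C: P = 105.1 × 792.15/611.15 = 136.2 kPa

136 kPa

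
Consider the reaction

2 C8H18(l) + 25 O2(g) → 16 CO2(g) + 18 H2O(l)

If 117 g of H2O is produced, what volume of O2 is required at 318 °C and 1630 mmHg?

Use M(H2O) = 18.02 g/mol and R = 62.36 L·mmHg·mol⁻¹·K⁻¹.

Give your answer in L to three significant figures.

204 L

n(H2O) = 117.0 / 18.02 = 6.493 mol
n(O2) = (25/18) × 6.493 = 9.018 mol
V = nRT/P = 9.018 × 62.36 × 591.15 / 1630 = 204.0 L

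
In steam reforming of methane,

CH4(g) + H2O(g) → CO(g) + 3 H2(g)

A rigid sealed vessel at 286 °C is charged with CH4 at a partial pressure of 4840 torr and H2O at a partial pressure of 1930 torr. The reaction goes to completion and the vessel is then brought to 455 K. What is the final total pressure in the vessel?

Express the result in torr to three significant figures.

8650 torr

At constant V, partial pressures at 286 °C are proportional to moles, so apply stoichiometry directly to pressures.
P(H2O) required for 4840 torr of CH4 = (1/1) × 4840 = 4840 torr; available 1930 torr, so H2O is limiting.
P(CH4) remaining = 4840 − (1/1) × 1930 = 2910 torr
P(gaseous products) = (1+3)/1 × 1930 = 7720 torr
P_total at 286 °C = 2910 + 7720 = 10630 torr
Scaling to 455 K: P = 10630 × 455/559.15 = 8650 torr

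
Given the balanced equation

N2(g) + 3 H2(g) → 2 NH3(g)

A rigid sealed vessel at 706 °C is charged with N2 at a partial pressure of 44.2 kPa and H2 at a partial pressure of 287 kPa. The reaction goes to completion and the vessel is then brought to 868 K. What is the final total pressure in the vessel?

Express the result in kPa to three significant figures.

Because the vessel is rigid and T is held at 706 °C, work the stoichiometry in partial pressures (P_i = n_iRT/V).
P(H2) required for 44.2 kPa of N2 = (3/1) × 44.2 = 132.6 kPa; available 287 kPa, so N2 is limiting.
P(H2) remaining = 287 − (3/1) × 44.2 = 154.4 kPa
P(gaseous products) = (2)/1 × 44.2 = 88.40 kPa
P_total at 706 °C = 154.4 + 88.40 = 242.8 kPa
Scaling to 868 K: P = 242.8 × 868/979.15 = 215.2 kPa

215 kPa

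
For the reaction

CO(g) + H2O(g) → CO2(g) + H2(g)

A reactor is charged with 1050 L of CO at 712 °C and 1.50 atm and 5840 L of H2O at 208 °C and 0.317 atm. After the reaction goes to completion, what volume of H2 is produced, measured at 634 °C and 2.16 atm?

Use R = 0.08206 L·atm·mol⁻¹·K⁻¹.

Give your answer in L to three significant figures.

671 L

n(CO) = PV/RT = (1.50 × 1050) / (0.08206 × 985.15) = 19.48 mol
n(H2O) = PV/RT = (0.317 × 5840) / (0.08206 × 481.15) = 46.89 mol
For 19.48 mol CO, stoichiometry requires (1/1) × 19.48 = 19.48 mol H2O; 46.89 mol is available, so CO is limiting.
n(H2) = (1/1) × 19.48 = 19.48 mol
V(H2) = nRT/P = 19.48 × 0.08206 × 907.15 / 2.16 = 671.3 L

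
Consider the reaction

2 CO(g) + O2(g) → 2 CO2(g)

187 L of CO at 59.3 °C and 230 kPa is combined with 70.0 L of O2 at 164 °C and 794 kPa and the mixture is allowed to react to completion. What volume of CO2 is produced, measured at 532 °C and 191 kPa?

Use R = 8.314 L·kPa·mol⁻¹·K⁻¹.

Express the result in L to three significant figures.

n(CO) = PV/RT = (230 × 187) / (8.314 × 332.45) = 15.56 mol
n(O2) = PV/RT = (794 × 70.0) / (8.314 × 437.15) = 15.29 mol
For 15.56 mol CO, stoichiometry requires (1/2) × 15.56 = 7.780 mol O2; 15.29 mol is available, so CO is limiting.
n(CO2) = (2/2) × 15.56 = 15.56 mol
V(CO2) = nRT/P = 15.56 × 8.314 × 805.15 / 191 = 545.3 L

545 L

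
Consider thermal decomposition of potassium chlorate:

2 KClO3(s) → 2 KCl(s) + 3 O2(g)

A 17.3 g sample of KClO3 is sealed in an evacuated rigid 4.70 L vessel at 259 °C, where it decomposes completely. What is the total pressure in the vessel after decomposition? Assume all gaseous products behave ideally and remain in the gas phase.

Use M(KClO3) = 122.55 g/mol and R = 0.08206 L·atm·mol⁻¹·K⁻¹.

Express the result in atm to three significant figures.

n(KClO3) = 17.3 / 122.55 = 0.1412 mol
n(gas produced) = (3/2) × 0.1412 = 0.2118 mol
P = nRT/V = 0.2118 × 0.08206 × 532.15 / 4.70 = 1.968 atm

1.97 atm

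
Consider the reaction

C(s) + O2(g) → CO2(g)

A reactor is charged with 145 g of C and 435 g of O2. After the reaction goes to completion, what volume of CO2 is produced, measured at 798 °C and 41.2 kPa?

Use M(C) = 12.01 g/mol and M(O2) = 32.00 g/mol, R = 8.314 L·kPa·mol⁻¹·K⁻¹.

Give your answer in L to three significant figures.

2610 L

n(C) = 145 / 12.01 = 12.07 mol
n(O2) = 435 / 32.00 = 13.59 mol
For 12.07 mol C, stoichiometry requires (1/1) × 12.07 = 12.07 mol O2; 13.59 mol is available, so C is limiting.
n(CO2) = (1/1) × 12.07 = 12.07 mol
V(CO2) = nRT/P = 12.07 × 8.314 × 1071.15 / 41.2 = 2609 L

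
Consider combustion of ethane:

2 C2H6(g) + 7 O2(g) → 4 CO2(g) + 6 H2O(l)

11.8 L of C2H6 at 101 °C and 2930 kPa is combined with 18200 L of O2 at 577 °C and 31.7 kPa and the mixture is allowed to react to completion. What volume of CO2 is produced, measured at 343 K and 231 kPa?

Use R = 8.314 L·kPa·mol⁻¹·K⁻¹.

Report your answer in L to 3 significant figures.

n(C2H6) = PV/RT = (2930 × 11.8) / (8.314 × 374.15) = 11.11 mol
n(O2) = PV/RT = (31.7 × 18200) / (8.314 × 850.15) = 81.63 mol
For 11.11 mol C2H6, stoichiometry requires (7/2) × 11.11 = 38.88 mol O2; 81.63 mol is available, so C2H6 is limiting.
n(CO2) = (4/2) × 11.11 = 22.22 mol
V(CO2) = nRT/P = 22.22 × 8.314 × 343 / 231 = 274.3 L

274 L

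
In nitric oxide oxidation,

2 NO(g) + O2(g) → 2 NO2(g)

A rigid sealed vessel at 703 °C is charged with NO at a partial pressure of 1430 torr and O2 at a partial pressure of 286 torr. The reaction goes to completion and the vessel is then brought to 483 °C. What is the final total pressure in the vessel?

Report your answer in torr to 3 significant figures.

1110 torr

At constant V, partial pressures at 703 °C are proportional to moles, so apply stoichiometry directly to pressures.
P(O2) required for 1430 torr of NO = (1/2) × 1430 = 715.0 torr; available 286 torr, so O2 is limiting.
P(NO) remaining = 1430 − (2/1) × 286 = 858.0 torr
P(gaseous products) = (2)/1 × 286 = 572.0 torr
P_total at 703 °C = 858.0 + 572.0 = 1430 torr
Scaling to 483 °C: P = 1430 × 756.15/976.15 = 1108 torr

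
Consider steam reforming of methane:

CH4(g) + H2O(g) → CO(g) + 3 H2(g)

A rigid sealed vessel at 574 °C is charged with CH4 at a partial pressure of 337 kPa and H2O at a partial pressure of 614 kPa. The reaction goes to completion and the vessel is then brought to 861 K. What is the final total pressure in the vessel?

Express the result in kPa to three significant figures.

At constant V, partial pressures at 574 °C are proportional to moles, so apply stoichiometry directly to pressures.
P(H2O) required for 337 kPa of CH4 = (1/1) × 337 = 337.0 kPa; available 614 kPa, so CH4 is limiting.
P(H2O) remaining = 614 − (1/1) × 337 = 277.0 kPa
P(gaseous products) = (1+3)/1 × 337 = 1348 kPa
P_total at 574 °C = 277.0 + 1348 = 1625 kPa
Scaling to 861 K: P = 1625 × 861/847.15 = 1652 kPa

1650 kPa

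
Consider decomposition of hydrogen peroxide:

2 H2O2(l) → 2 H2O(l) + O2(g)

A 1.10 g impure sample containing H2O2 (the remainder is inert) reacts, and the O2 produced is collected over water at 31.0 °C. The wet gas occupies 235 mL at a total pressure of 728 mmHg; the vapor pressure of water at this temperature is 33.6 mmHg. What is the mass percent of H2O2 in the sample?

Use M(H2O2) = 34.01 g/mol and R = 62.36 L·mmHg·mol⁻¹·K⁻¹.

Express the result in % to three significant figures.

P(O2) = 728 − 33.6 = 694.4 mmHg
n(O2) = PV/RT = (694.4 × 0.2350) / (62.36 × 304.15) = 0.008604 mol
n(H2O2) = (2/1) × 0.008604 = 0.01721 mol
m(H2O2) = 0.01721 × 34.01 = 0.5853 g
%H2O2 = 0.5853 / 1.10 × 100 = 53.21%

53.2 %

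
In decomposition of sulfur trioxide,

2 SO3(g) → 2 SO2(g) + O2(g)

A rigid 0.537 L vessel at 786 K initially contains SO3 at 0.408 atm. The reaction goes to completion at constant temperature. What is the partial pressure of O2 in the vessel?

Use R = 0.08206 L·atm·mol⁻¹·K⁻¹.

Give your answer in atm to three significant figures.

0.204 atm

n(SO3)₀ = PV/RT = (0.408 × 0.537) / (0.08206 × 786) = 0.003397 mol
n(O2) = (1/2) × 0.003397 = 0.001698 mol
P(O2) = nRT/V = 0.001698 × 0.08206 × 786 / 0.537 = 0.2039 atm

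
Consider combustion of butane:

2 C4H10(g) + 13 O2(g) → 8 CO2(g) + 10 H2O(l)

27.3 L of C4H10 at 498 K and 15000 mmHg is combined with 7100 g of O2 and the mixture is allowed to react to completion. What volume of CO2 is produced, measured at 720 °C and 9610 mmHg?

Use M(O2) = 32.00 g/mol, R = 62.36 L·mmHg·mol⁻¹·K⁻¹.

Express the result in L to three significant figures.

340 L

n(C4H10) = PV/RT = (15000 × 27.3) / (62.36 × 498) = 13.19 mol
n(O2) = 7100 / 32.00 = 221.9 mol
For 13.19 mol C4H10, stoichiometry requires (13/2) × 13.19 = 85.73 mol O2; 221.9 mol is available, so C4H10 is limiting.
n(CO2) = (8/2) × 13.19 = 52.76 mol
V(CO2) = nRT/P = 52.76 × 62.36 × 993.15 / 9610 = 340.0 L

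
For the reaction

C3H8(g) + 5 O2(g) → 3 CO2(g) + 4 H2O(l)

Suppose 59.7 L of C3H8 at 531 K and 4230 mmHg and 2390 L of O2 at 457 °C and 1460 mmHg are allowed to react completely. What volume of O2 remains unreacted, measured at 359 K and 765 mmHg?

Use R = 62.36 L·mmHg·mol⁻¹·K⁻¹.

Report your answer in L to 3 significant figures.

n(C3H8) = PV/RT = (4230 × 59.7) / (62.36 × 531) = 7.626 mol
n(O2) = PV/RT = (1460 × 2390) / (62.36 × 730.15) = 76.64 mol
For 7.626 mol C3H8, stoichiometry requires (5/1) × 7.626 = 38.13 mol O2; 76.64 mol is available, so C3H8 is limiting.
n(O2) consumed = (5/1) × 7.626 = 38.13 mol; remaining = 76.64 − 38.13 = 38.51 mol
V(O2) = nRT/P = 38.51 × 62.36 × 359 / 765 = 1127 L

1130 L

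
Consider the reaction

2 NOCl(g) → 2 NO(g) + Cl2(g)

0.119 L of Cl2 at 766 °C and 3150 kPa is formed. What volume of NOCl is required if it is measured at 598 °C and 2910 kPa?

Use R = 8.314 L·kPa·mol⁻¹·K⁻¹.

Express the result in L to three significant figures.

0.216 L

n(Cl2) = PV/RT = (3150 × 0.119) / (8.314 × 1039.15) = 0.04339 mol
n(NOCl) = (2/1) × 0.04339 = 0.08678 mol
V = nRT/P = 0.08678 × 8.314 × 871.15 / 2910 = 0.2160 L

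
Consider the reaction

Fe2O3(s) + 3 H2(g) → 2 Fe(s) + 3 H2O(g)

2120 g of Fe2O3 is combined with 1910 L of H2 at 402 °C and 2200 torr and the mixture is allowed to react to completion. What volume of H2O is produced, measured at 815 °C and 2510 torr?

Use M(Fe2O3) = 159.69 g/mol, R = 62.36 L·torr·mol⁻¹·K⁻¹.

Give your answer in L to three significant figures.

n(Fe2O3) = 2120 / 159.69 = 13.28 mol
n(H2) = PV/RT = (2200 × 1910) / (62.36 × 675.15) = 99.80 mol
For 13.28 mol Fe2O3, stoichiometry requires (3/1) × 13.28 = 39.84 mol H2; 99.80 mol is available, so Fe2O3 is limiting.
n(H2O) = (3/1) × 13.28 = 39.84 mol
V(H2O) = nRT/P = 39.84 × 62.36 × 1088.15 / 2510 = 1077 L

1080 L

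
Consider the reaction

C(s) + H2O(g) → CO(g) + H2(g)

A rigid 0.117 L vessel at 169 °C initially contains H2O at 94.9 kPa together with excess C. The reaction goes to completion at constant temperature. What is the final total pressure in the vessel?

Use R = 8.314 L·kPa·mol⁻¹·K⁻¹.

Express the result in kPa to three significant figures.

Rigid vessel, constant T ⇒ P scales with total gas moles (1 → 2).
P_final = (2/1) × 94.9 = 189.8 kPa

190 kPa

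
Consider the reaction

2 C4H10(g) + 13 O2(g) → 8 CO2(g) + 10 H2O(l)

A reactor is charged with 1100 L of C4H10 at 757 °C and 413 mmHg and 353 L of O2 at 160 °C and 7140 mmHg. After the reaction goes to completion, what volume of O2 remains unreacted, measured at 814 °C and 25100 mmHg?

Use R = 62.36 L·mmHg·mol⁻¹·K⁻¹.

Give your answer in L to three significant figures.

n(C4H10) = PV/RT = (413 × 1100) / (62.36 × 1030.15) = 7.072 mol
n(O2) = PV/RT = (7140 × 353) / (62.36 × 433.15) = 93.31 mol
For 7.072 mol C4H10, stoichiometry requires (13/2) × 7.072 = 45.97 mol O2; 93.31 mol is available, so C4H10 is limiting.
n(O2) consumed = (13/2) × 7.072 = 45.97 mol; remaining = 93.31 − 45.97 = 47.34 mol
V(O2) = nRT/P = 47.34 × 62.36 × 1087.15 / 25100 = 127.9 L

128 L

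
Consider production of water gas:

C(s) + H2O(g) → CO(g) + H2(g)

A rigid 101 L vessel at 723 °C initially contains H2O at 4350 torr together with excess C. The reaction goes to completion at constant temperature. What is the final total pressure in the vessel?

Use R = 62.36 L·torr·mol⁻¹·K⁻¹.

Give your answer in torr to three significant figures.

Rigid vessel, constant T ⇒ P scales with total gas moles (1 → 2).
P_final = (2/1) × 4350 = 8700 torr

8700 torr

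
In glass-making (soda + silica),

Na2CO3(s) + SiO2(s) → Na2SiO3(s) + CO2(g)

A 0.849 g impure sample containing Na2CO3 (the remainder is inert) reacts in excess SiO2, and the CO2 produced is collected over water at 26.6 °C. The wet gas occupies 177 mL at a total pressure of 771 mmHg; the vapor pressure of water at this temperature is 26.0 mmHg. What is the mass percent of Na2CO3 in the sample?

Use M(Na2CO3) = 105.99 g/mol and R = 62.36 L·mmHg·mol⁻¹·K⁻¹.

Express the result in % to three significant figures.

P(CO2) = 771 − 26.0 = 745.0 mmHg
n(CO2) = PV/RT = (745.0 × 0.1770) / (62.36 × 299.75) = 0.007054 mol
n(Na2CO3) = (1/1) × 0.007054 = 0.007054 mol
m(Na2CO3) = 0.007054 × 105.99 = 0.7477 g
%Na2CO3 = 0.7477 / 0.849 × 100 = 88.07%

88.1 %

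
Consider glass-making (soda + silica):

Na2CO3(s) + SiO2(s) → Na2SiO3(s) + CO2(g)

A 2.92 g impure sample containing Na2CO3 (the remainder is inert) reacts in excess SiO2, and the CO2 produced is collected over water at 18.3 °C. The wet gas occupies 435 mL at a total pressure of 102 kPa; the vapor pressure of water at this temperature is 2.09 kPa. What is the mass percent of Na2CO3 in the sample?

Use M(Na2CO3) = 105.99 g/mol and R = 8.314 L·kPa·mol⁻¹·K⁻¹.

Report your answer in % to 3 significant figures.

P(CO2) = 102 − 2.09 = 99.91 kPa
n(CO2) = PV/RT = (99.91 × 0.4350) / (8.314 × 291.45) = 0.01794 mol
n(Na2CO3) = (1/1) × 0.01794 = 0.01794 mol
m(Na2CO3) = 0.01794 × 105.99 = 1.901 g
%Na2CO3 = 1.901 / 2.92 × 100 = 65.10%

65.1 %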